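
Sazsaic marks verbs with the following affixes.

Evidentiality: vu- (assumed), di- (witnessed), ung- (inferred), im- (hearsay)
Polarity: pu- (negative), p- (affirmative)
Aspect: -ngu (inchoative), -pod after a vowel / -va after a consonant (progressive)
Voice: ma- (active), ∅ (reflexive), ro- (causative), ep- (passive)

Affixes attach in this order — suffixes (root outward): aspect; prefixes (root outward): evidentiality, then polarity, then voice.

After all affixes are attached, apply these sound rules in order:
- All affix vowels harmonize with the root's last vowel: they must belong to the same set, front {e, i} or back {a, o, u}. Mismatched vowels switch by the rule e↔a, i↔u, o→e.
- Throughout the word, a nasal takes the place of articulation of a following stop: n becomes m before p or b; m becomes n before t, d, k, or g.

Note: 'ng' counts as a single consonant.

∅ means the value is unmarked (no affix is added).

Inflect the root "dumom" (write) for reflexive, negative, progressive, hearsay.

Attach aspect progressive -va (after consonant 'm') → dumomva.
Attach evidentiality hearsay im- → imdumomva.
Attach polarity negative pu- → puimdumomva.
voice = reflexive: zero marking, form stays puimdumomva.
Apply vowel harmony: puimdumomva → puumdumomva.
Apply nasal assimilation: puumdumomva → puundumomva.

puundumomva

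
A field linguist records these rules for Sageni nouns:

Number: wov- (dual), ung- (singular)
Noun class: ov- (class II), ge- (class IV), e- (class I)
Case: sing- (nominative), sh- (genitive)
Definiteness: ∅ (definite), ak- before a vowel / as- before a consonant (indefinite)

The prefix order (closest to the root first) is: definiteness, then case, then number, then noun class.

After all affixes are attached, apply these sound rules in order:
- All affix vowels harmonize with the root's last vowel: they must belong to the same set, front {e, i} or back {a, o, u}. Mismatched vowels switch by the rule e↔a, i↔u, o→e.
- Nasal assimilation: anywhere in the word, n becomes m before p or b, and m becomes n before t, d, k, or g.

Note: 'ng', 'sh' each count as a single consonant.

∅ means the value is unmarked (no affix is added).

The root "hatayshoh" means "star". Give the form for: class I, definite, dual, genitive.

definiteness = definite: zero marking, form stays hatayshoh.
Attach case genitive sh- → shhatayshoh.
Attach number dual wov- → wovshhatayshoh.
Attach noun class class I e- → ewovshhatayshoh.
Apply vowel harmony: ewovshhatayshoh → awovshhatayshoh.
Nasal assimilation: no change.

awovshhatayshoh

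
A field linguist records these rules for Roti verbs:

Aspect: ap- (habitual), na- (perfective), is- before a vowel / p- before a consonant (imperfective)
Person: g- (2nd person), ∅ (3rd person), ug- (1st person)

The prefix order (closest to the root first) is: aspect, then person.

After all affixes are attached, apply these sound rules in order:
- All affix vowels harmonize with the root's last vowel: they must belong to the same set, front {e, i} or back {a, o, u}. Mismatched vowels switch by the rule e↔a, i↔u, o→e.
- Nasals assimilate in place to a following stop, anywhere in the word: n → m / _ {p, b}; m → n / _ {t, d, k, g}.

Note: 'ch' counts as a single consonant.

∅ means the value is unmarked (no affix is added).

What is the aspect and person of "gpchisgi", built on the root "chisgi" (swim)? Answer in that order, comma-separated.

imperfective, 2nd person

Segment: g-p-chisgi.
aspect: is/p- → imperfective.
person: g- → 2nd person.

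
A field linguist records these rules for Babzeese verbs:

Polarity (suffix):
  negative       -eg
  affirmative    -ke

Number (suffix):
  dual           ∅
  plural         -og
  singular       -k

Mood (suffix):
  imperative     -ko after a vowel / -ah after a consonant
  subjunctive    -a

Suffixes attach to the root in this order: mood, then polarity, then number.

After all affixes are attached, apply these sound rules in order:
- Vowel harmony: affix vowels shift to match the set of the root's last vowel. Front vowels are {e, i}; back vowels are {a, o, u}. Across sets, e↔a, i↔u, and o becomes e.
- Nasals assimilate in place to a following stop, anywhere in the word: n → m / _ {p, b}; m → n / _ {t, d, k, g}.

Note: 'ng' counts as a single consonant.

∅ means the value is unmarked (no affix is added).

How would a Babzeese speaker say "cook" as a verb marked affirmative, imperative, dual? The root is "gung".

gungahka

Attach mood imperative -ah (after consonant 'ng') → gungah.
Attach polarity affirmative -ke → gungahke.
number = dual: zero marking, form stays gungahke.
Apply vowel harmony: gungahke → gungahka.
Nasal assimilation: no change.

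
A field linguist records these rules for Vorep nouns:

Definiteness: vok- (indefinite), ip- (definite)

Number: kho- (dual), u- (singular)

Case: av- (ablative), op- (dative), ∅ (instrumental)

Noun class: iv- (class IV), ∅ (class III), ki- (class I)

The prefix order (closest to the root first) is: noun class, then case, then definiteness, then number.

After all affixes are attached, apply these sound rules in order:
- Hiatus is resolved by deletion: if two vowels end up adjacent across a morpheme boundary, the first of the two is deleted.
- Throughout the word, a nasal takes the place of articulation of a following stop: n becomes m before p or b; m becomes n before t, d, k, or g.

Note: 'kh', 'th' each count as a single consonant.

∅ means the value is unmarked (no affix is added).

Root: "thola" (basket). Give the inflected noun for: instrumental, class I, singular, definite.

Attach noun class class I ki- → kithola.
case = instrumental: zero marking, form stays kithola.
Attach definiteness definite ip- → ipkithola.
Attach number singular u- → uipkithola.
Apply vowel deletion: uipkithola → ipkithola.
Nasal assimilation: no change.

ipkithola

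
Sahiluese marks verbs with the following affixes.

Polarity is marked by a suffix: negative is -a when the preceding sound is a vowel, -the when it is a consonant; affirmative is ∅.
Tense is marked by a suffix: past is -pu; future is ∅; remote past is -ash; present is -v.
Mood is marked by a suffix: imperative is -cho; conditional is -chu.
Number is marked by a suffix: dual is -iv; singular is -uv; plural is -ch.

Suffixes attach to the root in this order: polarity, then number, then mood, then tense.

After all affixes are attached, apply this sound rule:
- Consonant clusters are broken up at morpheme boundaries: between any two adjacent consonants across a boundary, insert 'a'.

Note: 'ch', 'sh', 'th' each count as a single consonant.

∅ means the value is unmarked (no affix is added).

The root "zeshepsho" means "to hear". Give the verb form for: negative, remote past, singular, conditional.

Attach polarity negative -a (after vowel 'o') → zeshepshoa.
Attach number singular -uv → zeshepshoauv.
Attach mood conditional -chu → zeshepshoauvchu.
Attach tense remote past -ash → zeshepshoauvchuash.
Apply epenthesis: zeshepshoauvchuash → zeshepshoauvachuash.

zeshepshoauvachuash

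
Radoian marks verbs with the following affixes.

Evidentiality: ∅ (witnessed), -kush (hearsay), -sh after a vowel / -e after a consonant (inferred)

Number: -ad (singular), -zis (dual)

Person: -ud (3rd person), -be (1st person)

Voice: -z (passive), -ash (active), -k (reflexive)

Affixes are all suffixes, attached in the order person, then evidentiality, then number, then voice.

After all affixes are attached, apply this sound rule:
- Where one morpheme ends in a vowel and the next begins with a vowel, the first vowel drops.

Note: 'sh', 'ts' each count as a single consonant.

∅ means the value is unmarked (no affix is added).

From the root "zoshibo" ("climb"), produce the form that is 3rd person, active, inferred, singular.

Attach person 3rd person -ud → zoshiboud.
Attach evidentiality inferred -e (after consonant 'd') → zoshiboude.
Attach number singular -ad → zoshiboudead.
Attach voice active -ash → zoshiboudeadash.
Apply vowel deletion: zoshiboudeadash → zoshibudadash.

zoshibudadash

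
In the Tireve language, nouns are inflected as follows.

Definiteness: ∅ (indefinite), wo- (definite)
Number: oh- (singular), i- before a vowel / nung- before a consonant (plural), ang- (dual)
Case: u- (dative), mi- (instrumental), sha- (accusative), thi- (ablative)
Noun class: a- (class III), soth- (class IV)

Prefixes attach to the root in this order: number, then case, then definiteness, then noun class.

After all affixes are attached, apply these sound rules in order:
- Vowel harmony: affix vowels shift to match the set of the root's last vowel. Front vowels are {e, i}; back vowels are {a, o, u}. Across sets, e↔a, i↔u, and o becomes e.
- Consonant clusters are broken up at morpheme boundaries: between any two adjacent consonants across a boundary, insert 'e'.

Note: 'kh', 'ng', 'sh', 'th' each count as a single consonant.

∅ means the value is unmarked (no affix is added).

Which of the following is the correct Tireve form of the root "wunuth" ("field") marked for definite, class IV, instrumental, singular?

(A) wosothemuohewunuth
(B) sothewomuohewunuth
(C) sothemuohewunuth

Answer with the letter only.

Attach number singular oh- → ohwunuth.
Attach case instrumental mi- → miohwunuth.
Attach definiteness definite wo- → womiohwunuth.
Attach noun class class IV soth- → sothwomiohwunuth.
Apply vowel harmony: sothwomiohwunuth → sothwomuohwunuth.
Apply epenthesis: sothwomuohwunuth → sothewomuohewunuth.
So the correct form is sothewomuohewunuth, option (B).
(C) sothemuohewunuth is wrong: it uses indefinite instead of definite for definiteness.
(A) wosothemuohewunuth is wrong: it has the affixes in the wrong order.

B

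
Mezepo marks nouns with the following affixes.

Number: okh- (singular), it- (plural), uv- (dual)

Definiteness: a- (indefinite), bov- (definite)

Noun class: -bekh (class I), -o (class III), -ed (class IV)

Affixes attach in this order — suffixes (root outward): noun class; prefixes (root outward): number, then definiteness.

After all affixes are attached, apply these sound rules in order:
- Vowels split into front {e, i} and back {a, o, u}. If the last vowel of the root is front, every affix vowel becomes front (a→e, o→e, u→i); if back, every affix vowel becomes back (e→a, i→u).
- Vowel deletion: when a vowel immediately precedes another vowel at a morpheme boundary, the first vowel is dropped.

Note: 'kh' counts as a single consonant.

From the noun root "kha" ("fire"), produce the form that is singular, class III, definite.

bovokhkho

Attach noun class class III -o → khao.
Attach number singular okh- → okhkhao.
Attach definiteness definite bov- → bovokhkhao.
Vowel harmony: no change.
Apply vowel deletion: bovokhkhao → bovokhkho.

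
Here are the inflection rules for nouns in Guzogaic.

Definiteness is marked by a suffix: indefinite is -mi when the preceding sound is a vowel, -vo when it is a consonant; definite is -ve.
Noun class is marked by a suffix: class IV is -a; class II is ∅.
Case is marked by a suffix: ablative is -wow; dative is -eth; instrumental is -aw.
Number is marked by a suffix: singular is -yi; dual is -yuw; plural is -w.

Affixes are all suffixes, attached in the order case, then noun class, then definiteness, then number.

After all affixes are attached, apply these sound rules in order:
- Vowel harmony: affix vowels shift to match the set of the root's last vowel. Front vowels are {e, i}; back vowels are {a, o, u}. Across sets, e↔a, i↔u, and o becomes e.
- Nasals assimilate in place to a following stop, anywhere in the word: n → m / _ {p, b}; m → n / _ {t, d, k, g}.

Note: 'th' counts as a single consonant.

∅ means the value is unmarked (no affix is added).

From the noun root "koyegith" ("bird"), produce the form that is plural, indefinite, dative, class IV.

koyegithethemiw

Attach case dative -eth → koyegitheth.
Attach noun class class IV -a → koyegithetha.
Attach definiteness indefinite -mi (after vowel 'a') → koyegithethami.
Attach number plural -w → koyegithethamiw.
Apply vowel harmony: koyegithethamiw → koyegithethemiw.
Nasal assimilation: no change.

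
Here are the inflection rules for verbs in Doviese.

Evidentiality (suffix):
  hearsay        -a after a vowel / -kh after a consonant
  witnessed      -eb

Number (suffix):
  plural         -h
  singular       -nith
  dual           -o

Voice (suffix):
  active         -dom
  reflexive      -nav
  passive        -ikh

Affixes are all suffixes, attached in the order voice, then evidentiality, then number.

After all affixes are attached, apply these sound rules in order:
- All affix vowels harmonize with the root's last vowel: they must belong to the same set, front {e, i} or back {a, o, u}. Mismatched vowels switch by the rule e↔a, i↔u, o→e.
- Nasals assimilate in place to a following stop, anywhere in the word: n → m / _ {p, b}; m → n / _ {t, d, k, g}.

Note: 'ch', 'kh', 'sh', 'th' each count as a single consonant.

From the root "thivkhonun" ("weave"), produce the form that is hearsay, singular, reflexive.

thivkhonunnavkhnuth

Attach voice reflexive -nav → thivkhonunnav.
Attach evidentiality hearsay -kh (after consonant 'v') → thivkhonunnavkh.
Attach number singular -nith → thivkhonunnavkhnith.
Apply vowel harmony: thivkhonunnavkhnith → thivkhonunnavkhnuth.
Nasal assimilation: no change.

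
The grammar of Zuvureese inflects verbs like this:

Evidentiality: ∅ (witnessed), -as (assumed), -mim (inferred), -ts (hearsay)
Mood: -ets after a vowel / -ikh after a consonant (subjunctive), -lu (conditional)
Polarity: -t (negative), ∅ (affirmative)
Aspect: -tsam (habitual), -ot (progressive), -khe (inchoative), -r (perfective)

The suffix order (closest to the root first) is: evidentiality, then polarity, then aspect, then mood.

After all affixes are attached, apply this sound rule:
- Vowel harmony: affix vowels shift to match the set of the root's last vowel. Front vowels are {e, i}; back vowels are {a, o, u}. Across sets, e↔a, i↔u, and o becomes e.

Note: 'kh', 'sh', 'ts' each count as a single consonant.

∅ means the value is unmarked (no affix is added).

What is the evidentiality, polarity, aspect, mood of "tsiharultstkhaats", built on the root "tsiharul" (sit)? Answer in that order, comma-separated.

Segment: tsiharul-ts-t-khe-ets.
evidentiality: -ts → hearsay.
polarity: -t → negative.
aspect: -khe → inchoative.
mood: -ets/ikh → subjunctive.

hearsay, negative, inchoative, subjunctive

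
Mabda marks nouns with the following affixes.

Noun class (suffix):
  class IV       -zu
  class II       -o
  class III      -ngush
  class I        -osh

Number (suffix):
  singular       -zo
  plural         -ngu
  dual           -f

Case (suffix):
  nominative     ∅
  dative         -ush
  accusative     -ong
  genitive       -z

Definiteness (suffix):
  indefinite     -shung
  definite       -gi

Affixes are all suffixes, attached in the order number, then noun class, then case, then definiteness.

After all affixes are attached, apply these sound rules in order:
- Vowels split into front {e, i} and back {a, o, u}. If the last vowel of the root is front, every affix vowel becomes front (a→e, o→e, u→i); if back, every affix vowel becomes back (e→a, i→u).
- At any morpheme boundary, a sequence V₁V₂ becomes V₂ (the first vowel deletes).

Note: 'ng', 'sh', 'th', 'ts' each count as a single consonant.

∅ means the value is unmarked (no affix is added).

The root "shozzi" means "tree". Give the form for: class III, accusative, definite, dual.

Attach number dual -f → shozzif.
Attach noun class class III -ngush → shozzifngush.
Attach case accusative -ong → shozzifngushong.
Attach definiteness definite -gi → shozzifngushonggi.
Apply vowel harmony: shozzifngushonggi → shozzifngishenggi.
Vowel deletion: no change.

shozzifngishenggi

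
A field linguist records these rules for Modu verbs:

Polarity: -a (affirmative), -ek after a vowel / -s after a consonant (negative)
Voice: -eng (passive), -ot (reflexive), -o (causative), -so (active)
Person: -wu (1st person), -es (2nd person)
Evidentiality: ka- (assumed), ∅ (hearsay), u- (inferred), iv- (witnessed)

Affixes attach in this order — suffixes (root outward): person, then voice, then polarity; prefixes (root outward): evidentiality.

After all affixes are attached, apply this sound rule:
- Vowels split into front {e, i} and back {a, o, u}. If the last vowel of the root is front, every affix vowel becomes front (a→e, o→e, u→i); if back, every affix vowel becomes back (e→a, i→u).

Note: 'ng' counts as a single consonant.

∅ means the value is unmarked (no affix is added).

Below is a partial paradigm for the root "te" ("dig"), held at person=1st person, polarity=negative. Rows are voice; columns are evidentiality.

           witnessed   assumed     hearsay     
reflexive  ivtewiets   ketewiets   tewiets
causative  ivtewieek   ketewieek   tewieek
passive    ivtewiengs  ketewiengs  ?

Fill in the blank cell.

Attach person 1st person -wu → tewu.
Attach voice passive -eng → tewueng.
Attach polarity negative -s (after consonant 'ng') → tewuengs.
evidentiality = hearsay: zero marking, form stays tewuengs.
Apply vowel harmony: tewuengs → tewiengs.

tewiengs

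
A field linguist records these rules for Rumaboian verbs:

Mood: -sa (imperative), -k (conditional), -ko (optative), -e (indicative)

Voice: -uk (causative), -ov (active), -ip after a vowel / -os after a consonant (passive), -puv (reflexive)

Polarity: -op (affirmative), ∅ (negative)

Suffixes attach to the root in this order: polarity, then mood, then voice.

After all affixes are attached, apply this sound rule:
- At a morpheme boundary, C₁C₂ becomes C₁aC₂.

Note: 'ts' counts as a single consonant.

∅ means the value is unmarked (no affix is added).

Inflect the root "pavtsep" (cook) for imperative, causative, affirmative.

Attach polarity affirmative -op → pavtsepop.
Attach mood imperative -sa → pavtsepopsa.
Attach voice causative -uk → pavtsepopsauk.
Apply epenthesis: pavtsepopsauk → pavtsepopasauk.

pavtsepopasauk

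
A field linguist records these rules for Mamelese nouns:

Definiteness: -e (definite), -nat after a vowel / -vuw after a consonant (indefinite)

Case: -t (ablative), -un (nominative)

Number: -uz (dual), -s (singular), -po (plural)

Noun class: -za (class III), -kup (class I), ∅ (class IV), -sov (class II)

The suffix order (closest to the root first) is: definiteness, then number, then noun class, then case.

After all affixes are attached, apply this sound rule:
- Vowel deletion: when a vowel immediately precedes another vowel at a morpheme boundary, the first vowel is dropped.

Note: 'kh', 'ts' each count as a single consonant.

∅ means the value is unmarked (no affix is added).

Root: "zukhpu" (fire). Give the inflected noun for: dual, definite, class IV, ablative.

Attach definiteness definite -e → zukhpue.
Attach number dual -uz → zukhpueuz.
noun class = class IV: zero marking, form stays zukhpueuz.
Attach case ablative -t → zukhpueuzt.
Apply vowel deletion: zukhpueuzt → zukhpuzt.

zukhpuzt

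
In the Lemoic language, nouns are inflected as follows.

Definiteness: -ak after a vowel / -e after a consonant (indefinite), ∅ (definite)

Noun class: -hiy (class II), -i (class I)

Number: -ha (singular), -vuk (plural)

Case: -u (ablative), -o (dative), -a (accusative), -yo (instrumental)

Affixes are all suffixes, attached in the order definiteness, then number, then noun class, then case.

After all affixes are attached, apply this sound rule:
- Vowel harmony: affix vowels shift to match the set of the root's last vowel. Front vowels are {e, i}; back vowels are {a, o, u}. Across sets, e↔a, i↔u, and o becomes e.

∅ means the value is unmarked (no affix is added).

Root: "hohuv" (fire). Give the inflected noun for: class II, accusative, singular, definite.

hohuvhahuya

definiteness = definite: zero marking, form stays hohuv.
Attach number singular -ha → hohuvha.
Attach noun class class II -hiy → hohuvhahiy.
Attach case accusative -a → hohuvhahiya.
Apply vowel harmony: hohuvhahiya → hohuvhahuya.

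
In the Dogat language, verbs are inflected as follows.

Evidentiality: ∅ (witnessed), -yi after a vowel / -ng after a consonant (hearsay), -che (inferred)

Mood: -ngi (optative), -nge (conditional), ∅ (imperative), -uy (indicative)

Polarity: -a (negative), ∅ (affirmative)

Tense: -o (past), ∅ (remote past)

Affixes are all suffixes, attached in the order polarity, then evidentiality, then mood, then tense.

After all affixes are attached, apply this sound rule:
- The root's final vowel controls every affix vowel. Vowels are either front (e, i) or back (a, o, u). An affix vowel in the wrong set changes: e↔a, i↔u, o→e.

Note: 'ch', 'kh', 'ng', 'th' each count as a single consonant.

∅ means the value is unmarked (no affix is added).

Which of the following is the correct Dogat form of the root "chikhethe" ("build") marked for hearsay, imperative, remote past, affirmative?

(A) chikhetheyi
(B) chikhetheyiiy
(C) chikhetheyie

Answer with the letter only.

polarity = affirmative: zero marking, form stays chikhethe.
Attach evidentiality hearsay -yi (after vowel 'e') → chikhetheyi.
mood = imperative: zero marking, form stays chikhetheyi.
tense = remote past: zero marking, form stays chikhetheyi.
Vowel harmony: no change.
So the correct form is chikhetheyi, option (A).
(B) chikhetheyiiy is wrong: it uses indicative instead of imperative for mood.
(C) chikhetheyie is wrong: it uses past instead of remote past for tense.

A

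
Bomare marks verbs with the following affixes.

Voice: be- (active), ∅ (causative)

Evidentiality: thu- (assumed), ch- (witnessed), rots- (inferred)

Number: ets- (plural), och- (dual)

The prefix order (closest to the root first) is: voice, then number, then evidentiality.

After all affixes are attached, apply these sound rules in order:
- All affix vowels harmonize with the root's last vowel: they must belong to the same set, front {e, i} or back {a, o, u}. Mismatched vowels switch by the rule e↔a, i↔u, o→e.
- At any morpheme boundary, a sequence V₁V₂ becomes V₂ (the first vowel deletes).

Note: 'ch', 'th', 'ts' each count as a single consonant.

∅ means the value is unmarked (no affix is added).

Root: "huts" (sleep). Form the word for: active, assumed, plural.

Attach voice active be- → behuts.
Attach number plural ets- → etsbehuts.
Attach evidentiality assumed thu- → thuetsbehuts.
Apply vowel harmony: thuetsbehuts → thuatsbahuts.
Apply vowel deletion: thuatsbahuts → thatsbahuts.

thatsbahuts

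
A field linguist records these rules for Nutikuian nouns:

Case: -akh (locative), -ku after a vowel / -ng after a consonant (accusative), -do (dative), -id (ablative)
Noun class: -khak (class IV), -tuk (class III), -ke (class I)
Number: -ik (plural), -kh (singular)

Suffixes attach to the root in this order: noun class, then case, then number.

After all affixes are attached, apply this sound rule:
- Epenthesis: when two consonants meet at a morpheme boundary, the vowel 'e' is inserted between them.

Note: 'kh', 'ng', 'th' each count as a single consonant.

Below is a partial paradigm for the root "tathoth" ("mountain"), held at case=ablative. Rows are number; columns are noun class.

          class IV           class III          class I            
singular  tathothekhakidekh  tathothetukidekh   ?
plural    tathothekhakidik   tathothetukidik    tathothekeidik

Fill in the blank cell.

tathothekeidekh

Attach noun class class I -ke → tathothke.
Attach case ablative -id → tathothkeid.
Attach number singular -kh → tathothkeidkh.
Apply epenthesis: tathothkeidkh → tathothekeidekh.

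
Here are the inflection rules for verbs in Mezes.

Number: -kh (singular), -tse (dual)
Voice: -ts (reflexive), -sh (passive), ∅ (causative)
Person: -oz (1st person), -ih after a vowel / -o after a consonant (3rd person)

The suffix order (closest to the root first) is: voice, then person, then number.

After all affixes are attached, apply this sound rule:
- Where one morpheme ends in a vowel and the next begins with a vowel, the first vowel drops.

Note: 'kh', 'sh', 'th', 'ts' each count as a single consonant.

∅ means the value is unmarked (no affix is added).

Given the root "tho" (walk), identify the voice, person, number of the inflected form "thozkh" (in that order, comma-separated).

causative, 1st person, singular

Segment: tho-oz-kh.
voice: ∅ → causative.
person: -oz → 1st person.
number: -kh → singular.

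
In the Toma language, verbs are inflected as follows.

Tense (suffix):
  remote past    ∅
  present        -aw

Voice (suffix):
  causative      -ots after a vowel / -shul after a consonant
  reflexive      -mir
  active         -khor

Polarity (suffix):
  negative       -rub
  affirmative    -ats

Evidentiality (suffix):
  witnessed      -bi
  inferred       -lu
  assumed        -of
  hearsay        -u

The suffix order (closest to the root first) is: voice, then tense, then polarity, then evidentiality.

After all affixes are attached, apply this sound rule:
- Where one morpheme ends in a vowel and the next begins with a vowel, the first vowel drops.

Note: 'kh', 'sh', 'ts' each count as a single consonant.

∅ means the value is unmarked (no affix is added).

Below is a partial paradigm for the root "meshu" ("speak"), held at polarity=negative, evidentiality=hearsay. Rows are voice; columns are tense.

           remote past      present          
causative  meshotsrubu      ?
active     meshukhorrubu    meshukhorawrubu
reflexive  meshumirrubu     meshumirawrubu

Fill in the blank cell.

Attach voice causative -ots (after vowel 'u') → meshuots.
Attach tense present -aw → meshuotsaw.
Attach polarity negative -rub → meshuotsawrub.
Attach evidentiality hearsay -u → meshuotsawrubu.
Apply vowel deletion: meshuotsawrubu → meshotsawrubu.

meshotsawrubu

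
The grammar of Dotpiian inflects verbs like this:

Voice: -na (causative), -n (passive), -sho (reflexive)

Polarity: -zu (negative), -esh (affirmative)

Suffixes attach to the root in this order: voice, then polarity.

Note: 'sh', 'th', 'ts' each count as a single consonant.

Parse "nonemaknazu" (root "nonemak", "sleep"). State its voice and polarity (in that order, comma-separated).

Segment: nonemak-na-zu.
voice: -na → causative.
polarity: -zu → negative.

causative, negative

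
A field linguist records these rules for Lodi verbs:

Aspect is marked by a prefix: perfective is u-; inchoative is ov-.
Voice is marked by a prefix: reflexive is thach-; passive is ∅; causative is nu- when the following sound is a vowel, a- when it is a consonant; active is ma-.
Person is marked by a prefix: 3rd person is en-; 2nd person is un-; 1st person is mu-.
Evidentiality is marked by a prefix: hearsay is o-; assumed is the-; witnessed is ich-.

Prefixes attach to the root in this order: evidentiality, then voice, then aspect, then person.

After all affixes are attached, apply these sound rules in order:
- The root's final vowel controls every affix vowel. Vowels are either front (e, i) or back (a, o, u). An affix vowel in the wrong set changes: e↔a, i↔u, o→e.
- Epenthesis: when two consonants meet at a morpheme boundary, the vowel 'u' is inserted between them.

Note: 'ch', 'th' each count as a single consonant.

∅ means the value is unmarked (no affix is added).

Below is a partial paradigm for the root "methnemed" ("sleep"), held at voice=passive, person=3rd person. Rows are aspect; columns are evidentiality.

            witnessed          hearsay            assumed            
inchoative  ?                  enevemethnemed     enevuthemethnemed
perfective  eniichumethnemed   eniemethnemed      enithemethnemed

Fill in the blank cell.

Attach evidentiality witnessed ich- → ichmethnemed.
voice = passive: zero marking, form stays ichmethnemed.
Attach aspect inchoative ov- → ovichmethnemed.
Attach person 3rd person en- → enovichmethnemed.
Apply vowel harmony: enovichmethnemed → enevichmethnemed.
Apply epenthesis: enevichmethnemed → enevichumethnemed.

enevichumethnemed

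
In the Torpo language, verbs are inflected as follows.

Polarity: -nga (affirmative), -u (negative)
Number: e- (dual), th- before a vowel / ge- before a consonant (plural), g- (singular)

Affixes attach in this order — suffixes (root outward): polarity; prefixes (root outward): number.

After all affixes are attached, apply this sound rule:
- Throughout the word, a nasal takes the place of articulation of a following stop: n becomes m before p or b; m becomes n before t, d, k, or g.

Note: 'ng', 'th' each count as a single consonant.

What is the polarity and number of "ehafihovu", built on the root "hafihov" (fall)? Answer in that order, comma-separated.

Segment: e-hafihov-u.
polarity: -u → negative.
number: e- → dual.

negative, dual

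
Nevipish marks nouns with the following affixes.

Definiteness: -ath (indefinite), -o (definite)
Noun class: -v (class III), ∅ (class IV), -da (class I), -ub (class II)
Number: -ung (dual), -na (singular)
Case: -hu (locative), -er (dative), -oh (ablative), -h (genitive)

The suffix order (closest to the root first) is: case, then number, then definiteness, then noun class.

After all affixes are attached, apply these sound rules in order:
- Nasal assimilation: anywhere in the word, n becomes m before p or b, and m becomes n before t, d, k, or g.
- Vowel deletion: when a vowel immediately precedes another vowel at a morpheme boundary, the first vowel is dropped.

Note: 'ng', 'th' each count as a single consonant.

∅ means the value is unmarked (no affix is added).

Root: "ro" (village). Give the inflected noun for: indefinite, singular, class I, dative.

rernathda

Attach case dative -er → roer.
Attach number singular -na → roerna.
Attach definiteness indefinite -ath → roernaath.
Attach noun class class I -da → roernaathda.
Nasal assimilation: no change.
Apply vowel deletion: roernaathda → rernathda.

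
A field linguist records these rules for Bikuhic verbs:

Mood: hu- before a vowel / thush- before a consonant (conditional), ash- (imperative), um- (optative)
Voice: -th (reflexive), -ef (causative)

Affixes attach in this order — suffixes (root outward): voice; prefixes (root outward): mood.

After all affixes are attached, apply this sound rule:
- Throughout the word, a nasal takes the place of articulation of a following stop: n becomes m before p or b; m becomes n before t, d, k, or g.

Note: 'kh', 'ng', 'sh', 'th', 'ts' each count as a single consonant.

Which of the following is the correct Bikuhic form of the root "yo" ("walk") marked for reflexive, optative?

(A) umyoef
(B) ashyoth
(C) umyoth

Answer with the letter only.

C

Attach voice reflexive -th → yoth.
Attach mood optative um- → umyoth.
Nasal assimilation: no change.
So the correct form is umyoth, option (C).
(A) umyoef is wrong: it uses causative instead of reflexive for voice.
(B) ashyoth is wrong: it uses imperative instead of optative for mood.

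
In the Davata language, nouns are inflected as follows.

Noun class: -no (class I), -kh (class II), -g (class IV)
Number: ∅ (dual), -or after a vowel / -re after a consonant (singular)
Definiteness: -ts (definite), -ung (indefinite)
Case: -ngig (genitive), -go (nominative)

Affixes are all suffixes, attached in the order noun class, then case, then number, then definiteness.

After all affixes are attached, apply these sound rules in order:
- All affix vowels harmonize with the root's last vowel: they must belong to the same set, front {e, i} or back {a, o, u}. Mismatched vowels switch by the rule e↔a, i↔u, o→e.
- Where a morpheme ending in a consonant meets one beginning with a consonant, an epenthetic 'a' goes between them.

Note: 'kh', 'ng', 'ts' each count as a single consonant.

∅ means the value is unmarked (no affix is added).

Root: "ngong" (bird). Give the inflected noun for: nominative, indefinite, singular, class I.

Attach noun class class I -no → ngongno.
Attach case nominative -go → ngongnogo.
Attach number singular -or (after vowel 'o') → ngongnogoor.
Attach definiteness indefinite -ung → ngongnogoorung.
Vowel harmony: no change.
Apply epenthesis: ngongnogoorung → ngonganogoorung.

ngonganogoorung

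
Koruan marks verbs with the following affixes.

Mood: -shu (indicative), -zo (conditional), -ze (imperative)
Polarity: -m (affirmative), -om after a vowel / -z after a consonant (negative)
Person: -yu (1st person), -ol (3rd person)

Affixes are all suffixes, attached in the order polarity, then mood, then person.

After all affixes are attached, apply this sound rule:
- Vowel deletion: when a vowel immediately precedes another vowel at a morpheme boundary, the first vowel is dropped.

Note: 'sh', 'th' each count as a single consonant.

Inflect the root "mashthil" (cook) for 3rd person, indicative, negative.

mashthilzshol

Attach polarity negative -z (after consonant 'l') → mashthilz.
Attach mood indicative -shu → mashthilzshu.
Attach person 3rd person -ol → mashthilzshuol.
Apply vowel deletion: mashthilzshuol → mashthilzshol.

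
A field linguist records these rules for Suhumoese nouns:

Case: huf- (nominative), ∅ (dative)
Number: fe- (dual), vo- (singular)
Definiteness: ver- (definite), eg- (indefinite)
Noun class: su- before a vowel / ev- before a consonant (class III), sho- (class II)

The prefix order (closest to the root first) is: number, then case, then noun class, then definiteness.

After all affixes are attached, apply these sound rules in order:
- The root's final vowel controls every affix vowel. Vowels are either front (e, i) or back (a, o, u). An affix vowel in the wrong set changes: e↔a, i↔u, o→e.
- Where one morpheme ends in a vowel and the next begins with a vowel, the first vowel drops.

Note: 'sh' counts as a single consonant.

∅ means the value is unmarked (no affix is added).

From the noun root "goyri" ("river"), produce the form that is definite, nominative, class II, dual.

vershehiffegoyri

Attach number dual fe- → fegoyri.
Attach case nominative huf- → huffegoyri.
Attach noun class class II sho- → shohuffegoyri.
Attach definiteness definite ver- → vershohuffegoyri.
Apply vowel harmony: vershohuffegoyri → vershehiffegoyri.
Vowel deletion: no change.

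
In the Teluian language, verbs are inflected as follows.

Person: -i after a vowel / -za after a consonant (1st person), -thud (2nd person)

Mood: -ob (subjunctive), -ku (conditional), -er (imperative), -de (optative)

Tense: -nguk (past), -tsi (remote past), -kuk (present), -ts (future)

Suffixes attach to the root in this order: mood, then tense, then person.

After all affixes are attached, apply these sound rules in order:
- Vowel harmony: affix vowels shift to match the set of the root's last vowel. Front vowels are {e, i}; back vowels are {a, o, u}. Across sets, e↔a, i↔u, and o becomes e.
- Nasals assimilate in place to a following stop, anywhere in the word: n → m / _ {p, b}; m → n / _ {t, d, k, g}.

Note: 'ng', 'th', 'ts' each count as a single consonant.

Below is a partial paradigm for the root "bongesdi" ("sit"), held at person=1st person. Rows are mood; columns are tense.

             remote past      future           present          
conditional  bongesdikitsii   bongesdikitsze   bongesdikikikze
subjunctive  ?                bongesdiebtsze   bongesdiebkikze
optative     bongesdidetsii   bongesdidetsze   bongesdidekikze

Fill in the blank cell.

bongesdiebtsii

Attach mood subjunctive -ob → bongesdiob.
Attach tense remote past -tsi → bongesdiobtsi.
Attach person 1st person -i (after vowel 'i') → bongesdiobtsii.
Apply vowel harmony: bongesdiobtsii → bongesdiebtsii.
Nasal assimilation: no change.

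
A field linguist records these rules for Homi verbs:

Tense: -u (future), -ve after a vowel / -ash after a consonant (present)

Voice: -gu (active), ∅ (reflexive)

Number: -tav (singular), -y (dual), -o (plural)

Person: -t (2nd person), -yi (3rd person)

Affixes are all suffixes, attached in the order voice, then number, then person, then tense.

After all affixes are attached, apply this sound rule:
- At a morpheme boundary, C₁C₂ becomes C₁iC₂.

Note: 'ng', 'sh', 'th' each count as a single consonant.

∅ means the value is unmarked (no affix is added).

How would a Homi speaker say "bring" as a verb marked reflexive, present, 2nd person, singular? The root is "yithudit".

yithudititavitash

voice = reflexive: zero marking, form stays yithudit.
Attach number singular -tav → yithudittav.
Attach person 2nd person -t → yithudittavt.
Attach tense present -ash (after consonant 't') → yithudittavtash.
Apply epenthesis: yithudittavtash → yithudititavitash.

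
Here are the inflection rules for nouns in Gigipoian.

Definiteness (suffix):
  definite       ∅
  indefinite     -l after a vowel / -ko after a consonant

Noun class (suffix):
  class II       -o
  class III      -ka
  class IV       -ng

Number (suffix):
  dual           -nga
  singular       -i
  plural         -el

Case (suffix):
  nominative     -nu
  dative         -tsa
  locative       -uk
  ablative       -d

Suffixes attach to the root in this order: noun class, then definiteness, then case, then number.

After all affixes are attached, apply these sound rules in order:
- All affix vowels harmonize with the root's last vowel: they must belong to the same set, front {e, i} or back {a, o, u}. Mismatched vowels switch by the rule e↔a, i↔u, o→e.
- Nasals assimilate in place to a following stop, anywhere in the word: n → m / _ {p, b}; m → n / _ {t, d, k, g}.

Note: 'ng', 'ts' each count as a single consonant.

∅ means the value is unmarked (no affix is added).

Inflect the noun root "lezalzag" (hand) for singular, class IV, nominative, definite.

lezalzagngnuu

Attach noun class class IV -ng → lezalzagng.
definiteness = definite: zero marking, form stays lezalzagng.
Attach case nominative -nu → lezalzagngnu.
Attach number singular -i → lezalzagngnui.
Apply vowel harmony: lezalzagngnui → lezalzagngnuu.
Nasal assimilation: no change.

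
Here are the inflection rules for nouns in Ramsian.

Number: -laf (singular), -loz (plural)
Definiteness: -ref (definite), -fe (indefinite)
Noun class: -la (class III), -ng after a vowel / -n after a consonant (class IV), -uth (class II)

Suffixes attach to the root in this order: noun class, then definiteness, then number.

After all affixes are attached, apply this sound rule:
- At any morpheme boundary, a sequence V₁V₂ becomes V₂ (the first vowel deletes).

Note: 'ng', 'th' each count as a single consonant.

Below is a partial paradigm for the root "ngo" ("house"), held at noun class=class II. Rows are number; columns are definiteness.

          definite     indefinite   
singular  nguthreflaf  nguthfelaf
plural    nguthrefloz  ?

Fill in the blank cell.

nguthfeloz

Attach noun class class II -uth → ngouth.
Attach definiteness indefinite -fe → ngouthfe.
Attach number plural -loz → ngouthfeloz.
Apply vowel deletion: ngouthfeloz → nguthfeloz.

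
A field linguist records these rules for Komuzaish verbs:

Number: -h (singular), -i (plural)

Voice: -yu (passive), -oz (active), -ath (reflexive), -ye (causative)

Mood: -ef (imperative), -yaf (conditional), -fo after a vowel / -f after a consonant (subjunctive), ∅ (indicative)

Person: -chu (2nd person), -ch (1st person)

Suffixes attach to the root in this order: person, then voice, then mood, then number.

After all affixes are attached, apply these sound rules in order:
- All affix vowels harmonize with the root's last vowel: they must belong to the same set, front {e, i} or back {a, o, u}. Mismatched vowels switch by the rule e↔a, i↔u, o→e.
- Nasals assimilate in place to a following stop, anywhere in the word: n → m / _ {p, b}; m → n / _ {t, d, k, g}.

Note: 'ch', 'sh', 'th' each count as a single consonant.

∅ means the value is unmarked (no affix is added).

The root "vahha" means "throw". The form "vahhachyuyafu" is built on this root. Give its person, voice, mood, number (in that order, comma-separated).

1st person, passive, conditional, plural

Segment: vahha-ch-yu-yaf-i.
person: -ch → 1st person.
voice: -yu → passive.
mood: -yaf → conditional.
number: -i → plural.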